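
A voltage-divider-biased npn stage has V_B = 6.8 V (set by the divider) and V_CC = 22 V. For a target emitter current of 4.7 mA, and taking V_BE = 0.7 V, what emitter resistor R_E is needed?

V_E = V_B − V_BE = 6.8 − 0.7 = 6.1 V.
R_E = V_E / I_E = 6.1 / 4.7 = 1.3 kΩ.

R_E ≈ 1.3 kΩ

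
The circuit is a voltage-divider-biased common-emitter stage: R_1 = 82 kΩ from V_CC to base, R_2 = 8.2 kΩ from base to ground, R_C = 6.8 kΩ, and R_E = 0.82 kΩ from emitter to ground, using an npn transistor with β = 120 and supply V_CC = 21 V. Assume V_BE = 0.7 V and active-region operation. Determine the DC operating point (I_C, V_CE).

I_C ≈ 1.4 mA, V_CE ≈ 11 V

Thevenize the base divider: V_Th = V_CC·R_2/(R_1+R_2) = 21×8.2/90.2 = 1.91 V, R_Th = R_1‖R_2 = 7.45 kΩ.
Base-emitter loop: V_Th = I_B·R_Th + V_BE + (β+1)I_B·R_E, so I_B = (1.91 − 0.7) / (7.45 + 121×0.82) = 0.0113 mA.
I_C = β·I_B = 120×0.0113 = 1.36 mA, and I_E = (β+1)I_B = 1.37 mA.
V_CE = V_CC − I_C·R_C − I_E·R_E = 21 − 1.36×6.8 − 1.37×0.82 = 10.6 V.
V_CE = 10.6 V > 0.2 V confirms active-region operation.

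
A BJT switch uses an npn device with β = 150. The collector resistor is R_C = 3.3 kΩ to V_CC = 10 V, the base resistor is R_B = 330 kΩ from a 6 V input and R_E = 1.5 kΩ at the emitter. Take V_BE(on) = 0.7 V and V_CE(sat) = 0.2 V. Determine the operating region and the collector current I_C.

active; I_C ≈ 1.4 mA

Assume active. Base-emitter loop: I_B = (V_BB − V_BE)/(R_B + (β+1)R_E) = (6 − 0.7)/(330 + 151×1.5) = 0.00952 mA.
I_C = β·I_B = 150×0.00952 = 1.43 mA.
V_CE = V_CC − I_C·R_C − I_E·R_E = 10 − 1.43×3.3 − 1.44×1.5 = 3.13 V > V_CE(sat), so the active-region assumption holds.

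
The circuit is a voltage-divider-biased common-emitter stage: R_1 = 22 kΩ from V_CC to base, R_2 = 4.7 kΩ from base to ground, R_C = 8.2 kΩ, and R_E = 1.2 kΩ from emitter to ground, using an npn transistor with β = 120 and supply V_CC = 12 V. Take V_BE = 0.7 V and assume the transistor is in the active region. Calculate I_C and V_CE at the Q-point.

Thevenize the base divider: V_Th = V_CC·R_2/(R_1+R_2) = 12×4.7/26.7 = 2.11 V, R_Th = R_1‖R_2 = 3.87 kΩ.
Base-emitter loop: V_Th = I_B·R_Th + V_BE + (β+1)I_B·R_E, so I_B = (2.11 − 0.7) / (3.87 + 121×1.2) = 0.00947 mA.
I_C = β·I_B = 120×0.00947 = 1.14 mA, and I_E = (β+1)I_B = 1.15 mA.
V_CE = V_CC − I_C·R_C − I_E·R_E = 12 − 1.14×8.2 − 1.15×1.2 = 1.3 V.
V_CE = 1.3 V > 0.2 V confirms active-region operation.

I_C ≈ 1.1 mA, V_CE ≈ 1.3 V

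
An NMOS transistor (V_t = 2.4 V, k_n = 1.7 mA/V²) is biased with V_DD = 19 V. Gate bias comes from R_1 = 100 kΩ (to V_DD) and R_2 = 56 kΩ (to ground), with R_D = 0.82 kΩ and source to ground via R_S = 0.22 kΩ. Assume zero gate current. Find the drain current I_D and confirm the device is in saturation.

I_D ≈ 7 mA

V_G = V_DD·R_2/(R_1+R_2) = 19×56/156 = 6.82 V.
Assume saturation: I_D = (k_n/2)(V_GS − V_t)² with V_GS = V_G − I_D·R_S = 6.82 − 0.22·I_D.
Substituting gives 0.0411·I_D² − 2.65·I_D + 16.6 = 0, with roots I_D = 7.03 or 57.5 mA.
The root I_D = 57.5 mA gives V_GS = -5.82 V ≤ V_t, so take I_D = 7.03 mA.
Then V_GS = 5.27 V and V_DS = V_DD − I_D(R_D+R_S) = 19 − 7.03×1.04 = 11.7 V.
Saturation requires V_DS ≥ V_GS − V_t = 2.87 V; 11.7 ≥ 2.87 ✓.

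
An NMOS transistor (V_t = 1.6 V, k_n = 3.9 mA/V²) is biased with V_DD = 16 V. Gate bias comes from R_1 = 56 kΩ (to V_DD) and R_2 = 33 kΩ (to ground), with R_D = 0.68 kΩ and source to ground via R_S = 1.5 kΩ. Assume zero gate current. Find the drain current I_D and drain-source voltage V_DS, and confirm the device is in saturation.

I_D ≈ 2.2 mA, V_DS ≈ 11 V

V_G = V_DD·R_2/(R_1+R_2) = 16×33/89 = 5.93 V.
Assume saturation: I_D = (k_n/2)(V_GS − V_t)² with V_GS = V_G − I_D·R_S = 5.93 − 1.5·I_D.
Substituting gives 4.39·I_D² − 26.3·I_D + 36.6 = 0, with roots I_D = 2.18 or 3.82 mA.
The root I_D = 3.82 mA gives V_GS = 0.2 V ≤ V_t, so take I_D = 2.18 mA.
Then V_GS = 2.66 V and V_DS = V_DD − I_D(R_D+R_S) = 16 − 2.18×2.18 = 11.2 V.
Saturation requires V_DS ≥ V_GS − V_t = 1.06 V; 11.2 ≥ 1.06 ✓.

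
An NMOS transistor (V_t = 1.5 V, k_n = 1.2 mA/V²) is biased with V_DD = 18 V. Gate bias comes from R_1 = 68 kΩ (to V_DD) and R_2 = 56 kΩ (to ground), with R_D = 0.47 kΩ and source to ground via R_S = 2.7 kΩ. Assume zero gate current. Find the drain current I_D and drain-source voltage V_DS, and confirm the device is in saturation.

V_G = V_DD·R_2/(R_1+R_2) = 18×56/124 = 8.13 V.
Assume saturation: I_D = (k_n/2)(V_GS − V_t)² with V_GS = V_G − I_D·R_S = 8.13 − 2.7·I_D.
Substituting gives 4.37·I_D² − 22.5·I_D + 26.4 = 0, with roots I_D = 1.81 or 3.33 mA.
The root I_D = 3.33 mA gives V_GS = -0.855 V ≤ V_t, so take I_D = 1.81 mA.
Then V_GS = 3.24 V and V_DS = V_DD − I_D(R_D+R_S) = 18 − 1.81×3.17 = 12.3 V.
Saturation requires V_DS ≥ V_GS − V_t = 1.74 V; 12.3 ≥ 1.74 ✓.

I_D ≈ 1.8 mA, V_DS ≈ 12 V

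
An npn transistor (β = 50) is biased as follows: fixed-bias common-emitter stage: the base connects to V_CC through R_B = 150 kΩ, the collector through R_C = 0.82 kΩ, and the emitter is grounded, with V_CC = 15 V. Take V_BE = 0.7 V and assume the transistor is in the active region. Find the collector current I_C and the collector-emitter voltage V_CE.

Base loop: V_CC = I_B·R_B + V_BE, so I_B = (15 − 0.7)/150 kΩ = 0.0953 mA.
In the active region I_C = β·I_B = 50 × 0.0953 = 4.77 mA.
Collector loop: V_CE = V_CC − I_C·R_C = 15 − 4.77×0.82 = 11.1 V.
Since V_CE = 11.1 V > V_CE(sat) ≈ 0.2 V, the transistor is in the active region as assumed.

I_C ≈ 4.8 mA, V_CE ≈ 11 V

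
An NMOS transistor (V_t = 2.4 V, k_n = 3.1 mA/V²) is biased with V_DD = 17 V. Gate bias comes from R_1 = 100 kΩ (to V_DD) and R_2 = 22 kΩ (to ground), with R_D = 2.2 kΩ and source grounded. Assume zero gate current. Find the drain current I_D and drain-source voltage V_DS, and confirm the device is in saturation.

V_G = V_DD·R_2/(R_1+R_2) = 17×22/122 = 3.07 V. With the source grounded, V_GS = V_G = 3.07 V.
Assume saturation: I_D = (k_n/2)(V_GS − V_t)² = (3.1/2)×(3.07 − 2.4)² = 1.55×0.666² = 0.687 mA.
V_DS = V_DD − I_D·R_D = 17 − 0.687×2.2 = 15.5 V.
Saturation requires V_DS ≥ V_GS − V_t = 0.666 V; 15.5 ≥ 0.666 ✓.

I_D ≈ 0.69 mA, V_DS ≈ 15 V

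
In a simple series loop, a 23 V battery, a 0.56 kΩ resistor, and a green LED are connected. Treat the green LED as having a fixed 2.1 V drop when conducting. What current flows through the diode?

KVL around the loop: 23 = V_D + I·R = 2.1 + I × 0.56 kΩ.
So I = (23 − 2.1) / 0.56 kΩ = 20.9 / 0.56 = 37.3 mA.

I ≈ 37 mA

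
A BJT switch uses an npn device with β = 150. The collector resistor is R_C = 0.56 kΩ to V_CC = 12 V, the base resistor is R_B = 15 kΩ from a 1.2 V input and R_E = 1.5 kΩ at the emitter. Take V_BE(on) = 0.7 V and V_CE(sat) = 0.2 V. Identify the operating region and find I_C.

active; I_C ≈ 0.31 mA

Assume active. Base-emitter loop: I_B = (V_BB − V_BE)/(R_B + (β+1)R_E) = (1.2 − 0.7)/(15 + 151×1.5) = 0.00207 mA.
I_C = β·I_B = 150×0.00207 = 0.311 mA.
V_CE = V_CC − I_C·R_C − I_E·R_E = 12 − 0.311×0.56 − 0.313×1.5 = 11.4 V > V_CE(sat), so the active-region assumption holds.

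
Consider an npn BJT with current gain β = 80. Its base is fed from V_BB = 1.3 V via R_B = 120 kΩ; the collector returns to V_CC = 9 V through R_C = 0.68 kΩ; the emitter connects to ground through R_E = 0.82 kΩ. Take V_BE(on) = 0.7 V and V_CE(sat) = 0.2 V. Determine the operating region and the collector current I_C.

Assume active. Base-emitter loop: I_B = (V_BB − V_BE)/(R_B + (β+1)R_E) = (1.3 − 0.7)/(120 + 81×0.82) = 0.00322 mA.
I_C = β·I_B = 80×0.00322 = 0.257 mA.
V_CE = V_CC − I_C·R_C − I_E·R_E = 9 − 0.257×0.68 − 0.261×0.82 = 8.61 V > V_CE(sat), so the active-region assumption holds.

active; I_C ≈ 0.26 mA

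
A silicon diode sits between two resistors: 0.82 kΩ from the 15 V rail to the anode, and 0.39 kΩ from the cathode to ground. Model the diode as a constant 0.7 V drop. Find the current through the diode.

The two resistors are in series with the diode, so KVL gives 15 = I·0.82 + 0.7 + I·0.39.
I = (15 − 0.7) / (0.82 + 0.39) kΩ = 14.3 / 1.21 = 11.8 mA.

I ≈ 12 mA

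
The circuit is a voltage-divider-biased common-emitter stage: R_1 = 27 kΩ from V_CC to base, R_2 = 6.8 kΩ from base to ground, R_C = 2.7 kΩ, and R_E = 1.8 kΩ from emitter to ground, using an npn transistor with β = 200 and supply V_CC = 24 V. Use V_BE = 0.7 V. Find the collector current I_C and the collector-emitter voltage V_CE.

Thevenize the base divider: V_Th = V_CC·R_2/(R_1+R_2) = 24×6.8/33.8 = 4.83 V, R_Th = R_1‖R_2 = 5.43 kΩ.
Base-emitter loop: V_Th = I_B·R_Th + V_BE + (β+1)I_B·R_E, so I_B = (4.83 − 0.7) / (5.43 + 201×1.8) = 0.0112 mA.
I_C = β·I_B = 200×0.0112 = 2.25 mA, and I_E = (β+1)I_B = 2.26 mA.
V_CE = V_CC − I_C·R_C − I_E·R_E = 24 − 2.25×2.7 − 2.26×1.8 = 13.9 V.
V_CE = 13.9 V > 0.2 V confirms active-region operation.

I_C ≈ 2.2 mA, V_CE ≈ 14 V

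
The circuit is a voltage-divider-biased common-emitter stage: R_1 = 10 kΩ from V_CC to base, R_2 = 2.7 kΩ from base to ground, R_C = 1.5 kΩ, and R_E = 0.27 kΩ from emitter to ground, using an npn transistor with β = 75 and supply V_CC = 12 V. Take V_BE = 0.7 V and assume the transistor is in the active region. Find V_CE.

Thevenize the base divider: V_Th = V_CC·R_2/(R_1+R_2) = 12×2.7/12.7 = 2.55 V, R_Th = R_1‖R_2 = 2.13 kΩ.
Base-emitter loop: V_Th = I_B·R_Th + V_BE + (β+1)I_B·R_E, so I_B = (2.55 − 0.7) / (2.13 + 76×0.27) = 0.0817 mA.
I_C = β·I_B = 75×0.0817 = 6.13 mA, and I_E = (β+1)I_B = 6.21 mA.
V_CE = V_CC − I_C·R_C − I_E·R_E = 12 − 6.13×1.5 − 6.21×0.27 = 1.13 V.
V_CE = 1.13 V > 0.2 V confirms active-region operation.

V_CE ≈ 1.1 V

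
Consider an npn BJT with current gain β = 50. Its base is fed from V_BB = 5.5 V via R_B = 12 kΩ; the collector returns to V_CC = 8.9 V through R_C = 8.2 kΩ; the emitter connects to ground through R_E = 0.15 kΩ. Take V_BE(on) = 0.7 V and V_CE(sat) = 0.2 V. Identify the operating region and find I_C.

saturation; I_C ≈ 1 mA

Assume active: I_B = (5.5 − 0.7)/(12 + 51×0.15) = 0.244 mA, I_C = β·I_B = 12.2 mA.
Then V_CE = 8.9 − 12.2×8.2 − 12.5×0.15 = -93.1 V < 0.2 V — the active assumption fails.
Re-solve with V_CE = 0.2 V. KCL at the emitter: V_E/R_E = (V_BB−0.7−V_E)/R_B + (V_CC−0.2−V_E)/R_C, giving V_E = 0.213 V.
I_C = (V_CC − 0.2 − V_E)/R_C = (8.7 − 0.213)/8.2 = 1.04 mA.
Check: I_B = (4.8 − 0.213)/12 = 0.382 mA, and β·I_B = 19.1 mA > I_C, confirming saturation.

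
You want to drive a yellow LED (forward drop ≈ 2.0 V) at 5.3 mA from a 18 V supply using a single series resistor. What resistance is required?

The resistor drops V_S − V_D = 18 − 2.0 = 16 V at 5.3 mA.
R = 16 V / 5.3 mA = 3.02 kΩ.

R ≈ 3 kΩ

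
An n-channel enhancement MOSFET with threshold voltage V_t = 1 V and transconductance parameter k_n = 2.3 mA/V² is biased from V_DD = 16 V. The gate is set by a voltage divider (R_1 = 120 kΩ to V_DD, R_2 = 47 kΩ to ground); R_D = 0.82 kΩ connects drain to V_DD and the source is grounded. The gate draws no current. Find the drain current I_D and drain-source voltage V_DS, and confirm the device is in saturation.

V_G = V_DD·R_2/(R_1+R_2) = 16×47/167 = 4.5 V. With the source grounded, V_GS = V_G = 4.5 V.
Assume saturation: I_D = (k_n/2)(V_GS − V_t)² = (2.3/2)×(4.5 − 1)² = 1.15×3.5² = 14.1 mA.
V_DS = V_DD − I_D·R_D = 16 − 14.1×0.82 = 4.43 V.
Saturation requires V_DS ≥ V_GS − V_t = 3.5 V; 4.43 ≥ 3.5 ✓.

I_D ≈ 14 mA, V_DS ≈ 4.4 V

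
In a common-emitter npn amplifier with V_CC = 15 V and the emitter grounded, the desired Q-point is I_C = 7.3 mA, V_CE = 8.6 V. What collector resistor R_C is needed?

R_C ≈ 0.88 kΩ

Collector loop: V_CC = I_C·R_C + V_CE.
R_C = (V_CC − V_CE)/I_C = (15 − 8.6)/7.3 = 0.877 kΩ.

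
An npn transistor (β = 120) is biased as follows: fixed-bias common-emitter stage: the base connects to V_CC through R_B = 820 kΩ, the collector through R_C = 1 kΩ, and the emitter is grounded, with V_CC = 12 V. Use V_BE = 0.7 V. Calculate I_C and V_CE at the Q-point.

Base loop: V_CC = I_B·R_B + V_BE, so I_B = (12 − 0.7)/820 kΩ = 0.0138 mA.
In the active region I_C = β·I_B = 120 × 0.0138 = 1.65 mA.
Collector loop: V_CE = V_CC − I_C·R_C = 12 − 1.65×1 = 10.3 V.
Since V_CE = 10.3 V > V_CE(sat) ≈ 0.2 V, the transistor is in the active region as assumed.

I_C ≈ 1.7 mA, V_CE ≈ 10 V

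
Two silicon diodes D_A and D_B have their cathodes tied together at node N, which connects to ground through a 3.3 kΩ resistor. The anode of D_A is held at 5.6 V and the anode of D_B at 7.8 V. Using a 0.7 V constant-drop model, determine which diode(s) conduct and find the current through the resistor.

Assume both conduct. Then node N would need to be at both 5.6−0.7 = 4.9 V and 7.8−0.7 = 7.1 V, which is impossible.
Assume only D_B conducts: V_N = 7.8 − 0.7 = 7.1 V, so I_R = 7.1/3.3 = 2.15 mA.
Check D_A: its anode-to-cathode voltage is 5.6 − 7.1 = -1.5 V < 0.7 V, so it is off. The assumption is consistent.

Only D_B conducts; I_R ≈ 2.2 mA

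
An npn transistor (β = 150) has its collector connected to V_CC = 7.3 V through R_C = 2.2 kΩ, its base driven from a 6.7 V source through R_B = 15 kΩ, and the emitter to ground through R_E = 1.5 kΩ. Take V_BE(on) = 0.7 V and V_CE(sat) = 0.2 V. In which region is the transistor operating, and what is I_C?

saturation; I_C ≈ 1.8 mA

Assume active: I_B = (6.7 − 0.7)/(15 + 151×1.5) = 0.0248 mA, I_C = β·I_B = 3.73 mA.
Then V_CE = 7.3 − 3.73×2.2 − 3.75×1.5 = -6.53 V < 0.2 V — the active assumption fails.
Re-solve with V_CE = 0.2 V. KCL at the emitter: V_E/R_E = (V_BB−0.7−V_E)/R_B + (V_CC−0.2−V_E)/R_C, giving V_E = 3.05 V.
I_C = (V_CC − 0.2 − V_E)/R_C = (7.1 − 3.05)/2.2 = 1.84 mA.
Check: I_B = (6 − 3.05)/15 = 0.196 mA, and β·I_B = 29.5 mA > I_C, confirming saturation.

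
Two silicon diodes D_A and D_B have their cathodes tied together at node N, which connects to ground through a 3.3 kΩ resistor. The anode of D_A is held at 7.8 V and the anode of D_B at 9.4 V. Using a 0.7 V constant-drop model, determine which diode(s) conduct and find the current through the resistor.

Assume both conduct. Then node N would need to be at both 7.8−0.7 = 7.1 V and 9.4−0.7 = 8.7 V, which is impossible.
Assume only D_B conducts: V_N = 9.4 − 0.7 = 8.7 V, so I_R = 8.7/3.3 = 2.64 mA.
Check D_A: its anode-to-cathode voltage is 7.8 − 8.7 = -0.9 V < 0.7 V, so it is off. The assumption is consistent.

Only D_B conducts; I_R ≈ 2.6 mA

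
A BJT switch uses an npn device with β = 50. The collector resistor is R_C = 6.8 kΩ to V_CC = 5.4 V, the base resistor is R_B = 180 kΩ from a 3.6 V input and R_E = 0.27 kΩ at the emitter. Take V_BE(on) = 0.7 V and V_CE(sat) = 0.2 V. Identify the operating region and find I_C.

saturation; I_C ≈ 0.73 mA

Assume active: I_B = (3.6 − 0.7)/(180 + 51×0.27) = 0.015 mA, I_C = β·I_B = 0.748 mA.
Then V_CE = 5.4 − 0.748×6.8 − 0.763×0.27 = 0.105 V < 0.2 V — the active assumption fails.
Re-solve with V_CE = 0.2 V. KCL at the emitter: V_E/R_E = (V_BB−0.7−V_E)/R_B + (V_CC−0.2−V_E)/R_C, giving V_E = 0.202 V.
I_C = (V_CC − 0.2 − V_E)/R_C = (5.2 − 0.202)/6.8 = 0.735 mA.
Check: I_B = (2.9 − 0.202)/180 = 0.015 mA, and β·I_B = 0.749 mA > I_C, confirming saturation.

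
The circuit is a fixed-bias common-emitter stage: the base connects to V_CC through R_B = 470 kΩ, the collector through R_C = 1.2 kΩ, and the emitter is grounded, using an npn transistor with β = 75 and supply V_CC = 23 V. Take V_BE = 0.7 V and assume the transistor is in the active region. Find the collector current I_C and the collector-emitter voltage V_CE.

I_C ≈ 3.6 mA, V_CE ≈ 19 V

Base loop: V_CC = I_B·R_B + V_BE, so I_B = (23 − 0.7)/470 kΩ = 0.0474 mA.
In the active region I_C = β·I_B = 75 × 0.0474 = 3.56 mA.
Collector loop: V_CE = V_CC − I_C·R_C = 23 − 3.56×1.2 = 18.7 V.
Since V_CE = 18.7 V > V_CE(sat) ≈ 0.2 V, the transistor is in the active region as assumed.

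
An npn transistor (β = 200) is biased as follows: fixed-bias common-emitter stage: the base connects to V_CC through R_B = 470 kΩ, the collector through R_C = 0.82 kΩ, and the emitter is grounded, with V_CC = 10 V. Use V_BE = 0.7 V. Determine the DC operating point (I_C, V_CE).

Base loop: V_CC = I_B·R_B + V_BE, so I_B = (10 − 0.7)/470 kΩ = 0.0198 mA.
In the active region I_C = β·I_B = 200 × 0.0198 = 3.96 mA.
Collector loop: V_CE = V_CC − I_C·R_C = 10 − 3.96×0.82 = 6.75 V.
Since V_CE = 6.75 V > V_CE(sat) ≈ 0.2 V, the transistor is in the active region as assumed.

I_C ≈ 4 mA, V_CE ≈ 6.8 V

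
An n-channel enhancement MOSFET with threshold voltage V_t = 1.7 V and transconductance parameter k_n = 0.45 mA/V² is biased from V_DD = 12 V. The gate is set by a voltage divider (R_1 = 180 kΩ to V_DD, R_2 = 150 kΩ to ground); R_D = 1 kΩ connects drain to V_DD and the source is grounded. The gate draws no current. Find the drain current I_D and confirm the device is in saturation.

I_D ≈ 3.2 mA

V_G = V_DD·R_2/(R_1+R_2) = 12×150/330 = 5.45 V. With the source grounded, V_GS = V_G = 5.45 V.
Assume saturation: I_D = (k_n/2)(V_GS − V_t)² = (0.45/2)×(5.45 − 1.7)² = 0.225×3.75² = 3.17 mA.
V_DS = V_DD − I_D·R_D = 12 − 3.17×1 = 8.83 V.
Saturation requires V_DS ≥ V_GS − V_t = 3.75 V; 8.83 ≥ 3.75 ✓.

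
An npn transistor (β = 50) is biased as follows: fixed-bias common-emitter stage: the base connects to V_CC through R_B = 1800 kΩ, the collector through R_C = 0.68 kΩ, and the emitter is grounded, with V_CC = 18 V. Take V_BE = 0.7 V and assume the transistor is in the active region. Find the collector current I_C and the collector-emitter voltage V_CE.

I_C ≈ 0.48 mA, V_CE ≈ 18 V

Base loop: V_CC = I_B·R_B + V_BE, so I_B = (18 − 0.7)/1800 kΩ = 0.00961 mA.
In the active region I_C = β·I_B = 50 × 0.00961 = 0.481 mA.
Collector loop: V_CE = V_CC − I_C·R_C = 18 − 0.481×0.68 = 17.7 V.
Since V_CE = 17.7 V > V_CE(sat) ≈ 0.2 V, the transistor is in the active region as assumed.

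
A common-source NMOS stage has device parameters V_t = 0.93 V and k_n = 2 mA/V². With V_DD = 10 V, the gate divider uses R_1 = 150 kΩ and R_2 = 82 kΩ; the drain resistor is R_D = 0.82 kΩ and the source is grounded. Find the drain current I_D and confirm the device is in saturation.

I_D ≈ 6.8 mA

V_G = V_DD·R_2/(R_1+R_2) = 10×82/232 = 3.53 V. With the source grounded, V_GS = V_G = 3.53 V.
Assume saturation: I_D = (k_n/2)(V_GS − V_t)² = (2/2)×(3.53 − 0.93)² = 1×2.6² = 6.78 mA.
V_DS = V_DD − I_D·R_D = 10 − 6.78×0.82 = 4.44 V.
Saturation requires V_DS ≥ V_GS − V_t = 2.6 V; 4.44 ≥ 2.6 ✓.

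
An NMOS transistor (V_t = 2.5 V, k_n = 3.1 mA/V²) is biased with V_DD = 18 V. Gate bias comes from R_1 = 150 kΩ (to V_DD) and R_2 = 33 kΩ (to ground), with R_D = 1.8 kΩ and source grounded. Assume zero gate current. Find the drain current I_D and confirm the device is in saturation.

I_D ≈ 0.86 mA

V_G = V_DD·R_2/(R_1+R_2) = 18×33/183 = 3.25 V. With the source grounded, V_GS = V_G = 3.25 V.
Assume saturation: I_D = (k_n/2)(V_GS − V_t)² = (3.1/2)×(3.25 − 2.5)² = 1.55×0.746² = 0.862 mA.
V_DS = V_DD − I_D·R_D = 18 − 0.862×1.8 = 16.4 V.
Saturation requires V_DS ≥ V_GS − V_t = 0.746 V; 16.4 ≥ 0.746 ✓.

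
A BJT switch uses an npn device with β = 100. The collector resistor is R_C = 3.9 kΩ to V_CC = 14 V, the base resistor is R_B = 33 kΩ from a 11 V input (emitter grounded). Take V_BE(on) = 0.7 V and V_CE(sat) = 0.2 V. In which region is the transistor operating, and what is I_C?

saturation; I_C ≈ 3.5 mA

Assume active: I_B = (11 − 0.7)/33 = 0.312 mA, giving I_C = β·I_B = 31.2 mA.
But then V_CE = 14 − 31.2×3.9 = -108 V < V_CE(sat) = 0.2 V — impossible in the active region.
So the transistor is saturated. With V_CE = 0.2 V, I_C = (V_CC − 0.2)/R_C = 13.8/3.9 = 3.54 mA.
Check: β·I_B = 31.2 mA > I_C = 3.54 mA, confirming saturation.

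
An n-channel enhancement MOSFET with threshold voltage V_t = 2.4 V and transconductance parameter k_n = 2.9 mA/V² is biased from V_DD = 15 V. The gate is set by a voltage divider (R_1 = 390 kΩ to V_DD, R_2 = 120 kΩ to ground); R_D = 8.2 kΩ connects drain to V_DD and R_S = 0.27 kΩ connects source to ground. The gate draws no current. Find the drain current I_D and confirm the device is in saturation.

V_G = V_DD·R_2/(R_1+R_2) = 15×120/510 = 3.53 V.
Assume saturation: I_D = (k_n/2)(V_GS − V_t)² with V_GS = V_G − I_D·R_S = 3.53 − 0.27·I_D.
Substituting gives 0.106·I_D² − 1.88·I_D + 1.85 = 0, with roots I_D = 1.04 or 16.8 mA.
The root I_D = 16.8 mA gives V_GS = -1 V ≤ V_t, so take I_D = 1.04 mA.
Then V_GS = 3.25 V and V_DS = V_DD − I_D(R_D+R_S) = 15 − 1.04×8.47 = 6.17 V.
Saturation requires V_DS ≥ V_GS − V_t = 0.848 V; 6.17 ≥ 0.848 ✓.

I_D ≈ 1 mA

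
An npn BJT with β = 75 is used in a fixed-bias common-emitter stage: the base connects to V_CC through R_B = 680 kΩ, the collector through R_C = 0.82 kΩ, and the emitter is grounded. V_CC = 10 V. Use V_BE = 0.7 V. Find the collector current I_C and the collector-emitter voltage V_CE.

Base loop: V_CC = I_B·R_B + V_BE, so I_B = (10 − 0.7)/680 kΩ = 0.0137 mA.
In the active region I_C = β·I_B = 75 × 0.0137 = 1.03 mA.
Collector loop: V_CE = V_CC − I_C·R_C = 10 − 1.03×0.82 = 9.16 V.
Since V_CE = 9.16 V > V_CE(sat) ≈ 0.2 V, the transistor is in the active region as assumed.

I_C ≈ 1 mA, V_CE ≈ 9.2 V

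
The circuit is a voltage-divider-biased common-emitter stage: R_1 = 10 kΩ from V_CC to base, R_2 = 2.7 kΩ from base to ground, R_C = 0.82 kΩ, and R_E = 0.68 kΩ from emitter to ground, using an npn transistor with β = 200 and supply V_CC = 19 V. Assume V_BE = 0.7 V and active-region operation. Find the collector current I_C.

I_C ≈ 4.8 mA

Thevenize the base divider: V_Th = V_CC·R_2/(R_1+R_2) = 19×2.7/12.7 = 4.04 V, R_Th = R_1‖R_2 = 2.13 kΩ.
Base-emitter loop: V_Th = I_B·R_Th + V_BE + (β+1)I_B·R_E, so I_B = (4.04 − 0.7) / (2.13 + 201×0.68) = 0.0241 mA.
I_C = β·I_B = 200×0.0241 = 4.81 mA, and I_E = (β+1)I_B = 4.84 mA.
V_CE = V_CC − I_C·R_C − I_E·R_E = 19 − 4.81×0.82 − 4.84×0.68 = 11.8 V.
V_CE = 11.8 V > 0.2 V confirms active-region operation.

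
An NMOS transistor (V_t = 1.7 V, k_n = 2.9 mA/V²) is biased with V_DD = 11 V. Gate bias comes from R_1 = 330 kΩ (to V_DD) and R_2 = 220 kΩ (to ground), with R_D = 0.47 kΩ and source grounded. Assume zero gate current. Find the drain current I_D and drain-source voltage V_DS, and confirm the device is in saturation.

V_G = V_DD·R_2/(R_1+R_2) = 11×220/550 = 4.4 V. With the source grounded, V_GS = V_G = 4.4 V.
Assume saturation: I_D = (k_n/2)(V_GS − V_t)² = (2.9/2)×(4.4 − 1.7)² = 1.45×2.7² = 10.6 mA.
V_DS = V_DD − I_D·R_D = 11 − 10.6×0.47 = 6.03 V.
Saturation requires V_DS ≥ V_GS − V_t = 2.7 V; 6.03 ≥ 2.7 ✓.

I_D ≈ 11 mA, V_DS ≈ 6 V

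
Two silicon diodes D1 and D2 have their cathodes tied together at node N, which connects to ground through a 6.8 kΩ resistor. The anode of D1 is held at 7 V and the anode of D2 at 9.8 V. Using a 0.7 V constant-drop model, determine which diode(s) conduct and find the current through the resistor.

Only D2 conducts; I_R ≈ 1.3 mA

Assume both conduct. Then node N would need to be at both 7−0.7 = 6.3 V and 9.8−0.7 = 9.1 V, which is impossible.
Assume only D2 conducts: V_N = 9.8 − 0.7 = 9.1 V, so I_R = 9.1/6.8 = 1.34 mA.
Check D1: its anode-to-cathode voltage is 7 − 9.1 = -2.1 V < 0.7 V, so it is off. The assumption is consistent.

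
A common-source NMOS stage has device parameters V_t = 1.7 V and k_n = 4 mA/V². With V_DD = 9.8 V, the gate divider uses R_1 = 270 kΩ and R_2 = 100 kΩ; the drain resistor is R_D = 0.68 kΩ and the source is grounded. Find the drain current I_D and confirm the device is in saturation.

I_D ≈ 1.8 mA

V_G = V_DD·R_2/(R_1+R_2) = 9.8×100/370 = 2.65 V. With the source grounded, V_GS = V_G = 2.65 V.
Assume saturation: I_D = (k_n/2)(V_GS − V_t)² = (4/2)×(2.65 − 1.7)² = 2×0.949² = 1.8 mA.
V_DS = V_DD − I_D·R_D = 9.8 − 1.8×0.68 = 8.58 V.
Saturation requires V_DS ≥ V_GS − V_t = 0.949 V; 8.58 ≥ 0.949 ✓.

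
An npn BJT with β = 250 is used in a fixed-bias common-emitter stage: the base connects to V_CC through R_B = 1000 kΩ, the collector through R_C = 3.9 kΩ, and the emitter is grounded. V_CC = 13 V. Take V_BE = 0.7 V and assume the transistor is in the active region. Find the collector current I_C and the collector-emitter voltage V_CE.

Base loop: V_CC = I_B·R_B + V_BE, so I_B = (13 − 0.7)/1000 kΩ = 0.0123 mA.
In the active region I_C = β·I_B = 250 × 0.0123 = 3.08 mA.
Collector loop: V_CE = V_CC − I_C·R_C = 13 − 3.08×3.9 = 1.01 V.
Since V_CE = 1.01 V > V_CE(sat) ≈ 0.2 V, the transistor is in the active region as assumed.

I_C ≈ 3.1 mA, V_CE ≈ 1 V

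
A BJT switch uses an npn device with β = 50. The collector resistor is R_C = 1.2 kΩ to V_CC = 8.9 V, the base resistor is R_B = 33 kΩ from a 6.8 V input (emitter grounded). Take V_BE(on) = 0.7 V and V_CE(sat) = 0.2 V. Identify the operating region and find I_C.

Assume active: I_B = (6.8 − 0.7)/33 = 0.185 mA, giving I_C = β·I_B = 9.24 mA.
But then V_CE = 8.9 − 9.24×1.2 = -2.19 V < V_CE(sat) = 0.2 V — impossible in the active region.
So the transistor is saturated. With V_CE = 0.2 V, I_C = (V_CC − 0.2)/R_C = 8.7/1.2 = 7.25 mA.
Check: β·I_B = 9.24 mA > I_C = 7.25 mA, confirming saturation.

saturation; I_C ≈ 7.3 mA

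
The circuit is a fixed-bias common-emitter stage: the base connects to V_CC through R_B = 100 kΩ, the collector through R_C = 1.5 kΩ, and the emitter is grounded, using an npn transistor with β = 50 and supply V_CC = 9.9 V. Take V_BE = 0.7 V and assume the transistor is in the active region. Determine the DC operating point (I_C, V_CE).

I_C ≈ 4.6 mA, V_CE ≈ 3 V

Base loop: V_CC = I_B·R_B + V_BE, so I_B = (9.9 − 0.7)/100 kΩ = 0.092 mA.
In the active region I_C = β·I_B = 50 × 0.092 = 4.6 mA.
Collector loop: V_CE = V_CC − I_C·R_C = 9.9 − 4.6×1.5 = 3 V.
Since V_CE = 3 V > V_CE(sat) ≈ 0.2 V, the transistor is in the active region as assumed.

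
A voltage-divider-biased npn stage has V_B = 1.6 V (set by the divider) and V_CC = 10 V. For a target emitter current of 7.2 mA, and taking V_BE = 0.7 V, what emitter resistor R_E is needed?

R_E ≈ 0.13 kΩ

V_E = V_B − V_BE = 1.6 − 0.7 = 0.9 V.
R_E = V_E / I_E = 0.9 / 7.2 = 0.125 kΩ.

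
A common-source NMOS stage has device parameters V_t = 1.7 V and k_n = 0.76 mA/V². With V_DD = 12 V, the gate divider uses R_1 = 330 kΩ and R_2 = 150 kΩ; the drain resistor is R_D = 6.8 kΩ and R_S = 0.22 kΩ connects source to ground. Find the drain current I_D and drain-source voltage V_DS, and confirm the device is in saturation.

V_G = V_DD·R_2/(R_1+R_2) = 12×150/480 = 3.75 V.
Assume saturation: I_D = (k_n/2)(V_GS − V_t)² with V_GS = V_G − I_D·R_S = 3.75 − 0.22·I_D.
Substituting gives 0.0184·I_D² − 1.34·I_D + 1.6 = 0, with roots I_D = 1.21 or 71.8 mA.
The root I_D = 71.8 mA gives V_GS = -12 V ≤ V_t, so take I_D = 1.21 mA.
Then V_GS = 3.48 V and V_DS = V_DD − I_D(R_D+R_S) = 12 − 1.21×7.02 = 3.51 V.
Saturation requires V_DS ≥ V_GS − V_t = 1.78 V; 3.51 ≥ 1.78 ✓.

I_D ≈ 1.2 mA, V_DS ≈ 3.5 V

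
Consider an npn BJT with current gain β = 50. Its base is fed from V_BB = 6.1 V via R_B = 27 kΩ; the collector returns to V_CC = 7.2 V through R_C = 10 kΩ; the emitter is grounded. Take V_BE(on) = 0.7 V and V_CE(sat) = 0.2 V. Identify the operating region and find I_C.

Assume active: I_B = (6.1 − 0.7)/27 = 0.2 mA, giving I_C = β·I_B = 10 mA.
But then V_CE = 7.2 − 10×10 = -92.8 V < V_CE(sat) = 0.2 V — impossible in the active region.
So the transistor is saturated. With V_CE = 0.2 V, I_C = (V_CC − 0.2)/R_C = 7/10 = 0.7 mA.
Check: β·I_B = 10 mA > I_C = 0.7 mA, confirming saturation.

saturation; I_C ≈ 0.7 mA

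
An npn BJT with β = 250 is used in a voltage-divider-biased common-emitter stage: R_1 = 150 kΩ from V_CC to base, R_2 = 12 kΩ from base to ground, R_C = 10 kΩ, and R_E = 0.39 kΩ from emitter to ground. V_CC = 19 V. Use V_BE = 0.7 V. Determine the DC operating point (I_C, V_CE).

I_C ≈ 1.6 mA, V_CE ≈ 2.1 V

Thevenize the base divider: V_Th = V_CC·R_2/(R_1+R_2) = 19×12/162 = 1.41 V, R_Th = R_1‖R_2 = 11.1 kΩ.
Base-emitter loop: V_Th = I_B·R_Th + V_BE + (β+1)I_B·R_E, so I_B = (1.41 − 0.7) / (11.1 + 251×0.39) = 0.00649 mA.
I_C = β·I_B = 250×0.00649 = 1.62 mA, and I_E = (β+1)I_B = 1.63 mA.
V_CE = V_CC − I_C·R_C − I_E·R_E = 19 − 1.62×10 − 1.63×0.39 = 2.14 V.
V_CE = 2.14 V > 0.2 V confirms active-region operation.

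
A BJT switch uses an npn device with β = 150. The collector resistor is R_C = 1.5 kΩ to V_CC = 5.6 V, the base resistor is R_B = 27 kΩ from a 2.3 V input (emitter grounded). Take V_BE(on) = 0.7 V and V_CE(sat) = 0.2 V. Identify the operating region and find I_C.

saturation; I_C ≈ 3.6 mA

Assume active: I_B = (2.3 − 0.7)/27 = 0.0593 mA, giving I_C = β·I_B = 8.89 mA.
But then V_CE = 5.6 − 8.89×1.5 = -7.73 V < V_CE(sat) = 0.2 V — impossible in the active region.
So the transistor is saturated. With V_CE = 0.2 V, I_C = (V_CC − 0.2)/R_C = 5.4/1.5 = 3.6 mA.
Check: β·I_B = 8.89 mA > I_C = 3.6 mA, confirming saturation.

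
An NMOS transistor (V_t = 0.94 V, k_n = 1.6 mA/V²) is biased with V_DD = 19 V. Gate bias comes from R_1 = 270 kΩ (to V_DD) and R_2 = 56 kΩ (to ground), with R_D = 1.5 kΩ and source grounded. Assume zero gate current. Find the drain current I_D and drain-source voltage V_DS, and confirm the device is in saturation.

V_G = V_DD·R_2/(R_1+R_2) = 19×56/326 = 3.26 V. With the source grounded, V_GS = V_G = 3.26 V.
Assume saturation: I_D = (k_n/2)(V_GS − V_t)² = (1.6/2)×(3.26 − 0.94)² = 0.8×2.32² = 4.32 mA.
V_DS = V_DD − I_D·R_D = 19 − 4.32×1.5 = 12.5 V.
Saturation requires V_DS ≥ V_GS − V_t = 2.32 V; 12.5 ≥ 2.32 ✓.

I_D ≈ 4.3 mA, V_DS ≈ 13 V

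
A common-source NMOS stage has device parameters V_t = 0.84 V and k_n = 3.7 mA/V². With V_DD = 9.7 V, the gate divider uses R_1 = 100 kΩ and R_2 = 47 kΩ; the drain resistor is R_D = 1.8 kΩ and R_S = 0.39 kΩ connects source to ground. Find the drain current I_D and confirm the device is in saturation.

I_D ≈ 2.7 mA

V_G = V_DD·R_2/(R_1+R_2) = 9.7×47/147 = 3.1 V.
Assume saturation: I_D = (k_n/2)(V_GS − V_t)² with V_GS = V_G − I_D·R_S = 3.1 − 0.39·I_D.
Substituting gives 0.281·I_D² − 4.26·I_D + 9.46 = 0, with roots I_D = 2.7 or 12.5 mA.
The root I_D = 12.5 mA gives V_GS = -1.75 V ≤ V_t, so take I_D = 2.7 mA.
Then V_GS = 2.05 V and V_DS = V_DD − I_D(R_D+R_S) = 9.7 − 2.7×2.19 = 3.79 V.
Saturation requires V_DS ≥ V_GS − V_t = 1.21 V; 3.79 ≥ 1.21 ✓.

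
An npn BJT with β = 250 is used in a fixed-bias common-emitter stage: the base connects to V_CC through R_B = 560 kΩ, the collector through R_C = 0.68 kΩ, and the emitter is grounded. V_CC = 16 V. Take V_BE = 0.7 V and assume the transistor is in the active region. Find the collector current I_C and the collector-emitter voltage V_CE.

I_C ≈ 6.8 mA, V_CE ≈ 11 V

Base loop: V_CC = I_B·R_B + V_BE, so I_B = (16 − 0.7)/560 kΩ = 0.0273 mA.
In the active region I_C = β·I_B = 250 × 0.0273 = 6.83 mA.
Collector loop: V_CE = V_CC − I_C·R_C = 16 − 6.83×0.68 = 11.4 V.
Since V_CE = 11.4 V > V_CE(sat) ≈ 0.2 V, the transistor is in the active region as assumed.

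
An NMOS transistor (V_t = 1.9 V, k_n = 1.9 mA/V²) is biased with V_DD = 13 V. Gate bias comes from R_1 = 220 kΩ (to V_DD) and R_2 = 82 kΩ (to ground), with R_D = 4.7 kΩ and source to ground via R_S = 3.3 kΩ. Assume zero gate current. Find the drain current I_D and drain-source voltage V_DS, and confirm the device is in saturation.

I_D ≈ 0.32 mA, V_DS ≈ 10 V

V_G = V_DD·R_2/(R_1+R_2) = 13×82/302 = 3.53 V.
Assume saturation: I_D = (k_n/2)(V_GS − V_t)² with V_GS = V_G − I_D·R_S = 3.53 − 3.3·I_D.
Substituting gives 10.3·I_D² − 11.2·I_D + 2.52 = 0, with roots I_D = 0.318 or 0.766 mA.
The root I_D = 0.766 mA gives V_GS = 1 V ≤ V_t, so take I_D = 0.318 mA.
Then V_GS = 2.48 V and V_DS = V_DD − I_D(R_D+R_S) = 13 − 0.318×8 = 10.5 V.
Saturation requires V_DS ≥ V_GS − V_t = 0.579 V; 10.5 ≥ 0.579 ✓.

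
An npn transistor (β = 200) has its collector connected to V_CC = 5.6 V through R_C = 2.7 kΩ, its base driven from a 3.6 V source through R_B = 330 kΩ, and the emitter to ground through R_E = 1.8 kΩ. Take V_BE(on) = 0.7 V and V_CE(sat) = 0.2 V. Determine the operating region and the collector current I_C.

Assume active. Base-emitter loop: I_B = (V_BB − V_BE)/(R_B + (β+1)R_E) = (3.6 − 0.7)/(330 + 201×1.8) = 0.00419 mA.
I_C = β·I_B = 200×0.00419 = 0.838 mA.
V_CE = V_CC − I_C·R_C − I_E·R_E = 5.6 − 0.838×2.7 − 0.843×1.8 = 1.82 V > V_CE(sat), so the active-region assumption holds.

active; I_C ≈ 0.84 mA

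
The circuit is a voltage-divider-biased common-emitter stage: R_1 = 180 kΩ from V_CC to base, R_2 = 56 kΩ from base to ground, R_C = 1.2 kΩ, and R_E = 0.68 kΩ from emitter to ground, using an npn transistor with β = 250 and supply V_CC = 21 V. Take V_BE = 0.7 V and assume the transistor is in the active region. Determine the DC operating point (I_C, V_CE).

Thevenize the base divider: V_Th = V_CC·R_2/(R_1+R_2) = 21×56/236 = 4.98 V, R_Th = R_1‖R_2 = 42.7 kΩ.
Base-emitter loop: V_Th = I_B·R_Th + V_BE + (β+1)I_B·R_E, so I_B = (4.98 − 0.7) / (42.7 + 251×0.68) = 0.0201 mA.
I_C = β·I_B = 250×0.0201 = 5.02 mA, and I_E = (β+1)I_B = 5.04 mA.
V_CE = V_CC − I_C·R_C − I_E·R_E = 21 − 5.02×1.2 − 5.04×0.68 = 11.6 V.
V_CE = 11.6 V > 0.2 V confirms active-region operation.

I_C ≈ 5 mA, V_CE ≈ 12 V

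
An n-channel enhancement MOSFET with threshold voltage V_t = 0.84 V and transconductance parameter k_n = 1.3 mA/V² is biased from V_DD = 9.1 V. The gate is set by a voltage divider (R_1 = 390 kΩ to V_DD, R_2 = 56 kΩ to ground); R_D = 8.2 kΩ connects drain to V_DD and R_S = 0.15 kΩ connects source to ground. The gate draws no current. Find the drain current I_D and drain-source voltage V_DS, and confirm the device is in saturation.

I_D ≈ 0.056 mA, V_DS ≈ 8.6 V

V_G = V_DD·R_2/(R_1+R_2) = 9.1×56/446 = 1.14 V.
Assume saturation: I_D = (k_n/2)(V_GS − V_t)² with V_GS = V_G − I_D·R_S = 1.14 − 0.15·I_D.
Substituting gives 0.0146·I_D² − 1.06·I_D + 0.0595 = 0, with roots I_D = 0.0562 or 72.4 mA.
The root I_D = 72.4 mA gives V_GS = -9.71 V ≤ V_t, so take I_D = 0.0562 mA.
Then V_GS = 1.13 V and V_DS = V_DD − I_D(R_D+R_S) = 9.1 − 0.0562×8.35 = 8.63 V.
Saturation requires V_DS ≥ V_GS − V_t = 0.294 V; 8.63 ≥ 0.294 ✓.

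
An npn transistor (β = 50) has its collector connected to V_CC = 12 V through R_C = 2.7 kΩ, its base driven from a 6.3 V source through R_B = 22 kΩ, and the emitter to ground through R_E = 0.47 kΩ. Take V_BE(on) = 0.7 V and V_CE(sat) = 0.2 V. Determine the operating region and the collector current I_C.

saturation; I_C ≈ 3.7 mA

Assume active: I_B = (6.3 − 0.7)/(22 + 51×0.47) = 0.122 mA, I_C = β·I_B = 6.09 mA.
Then V_CE = 12 − 6.09×2.7 − 6.21×0.47 = -7.37 V < 0.2 V — the active assumption fails.
Re-solve with V_CE = 0.2 V. KCL at the emitter: V_E/R_E = (V_BB−0.7−V_E)/R_B + (V_CC−0.2−V_E)/R_C, giving V_E = 1.82 V.
I_C = (V_CC − 0.2 − V_E)/R_C = (11.8 − 1.82)/2.7 = 3.7 mA.
Check: I_B = (5.6 − 1.82)/22 = 0.172 mA, and β·I_B = 8.59 mA > I_C, confirming saturation.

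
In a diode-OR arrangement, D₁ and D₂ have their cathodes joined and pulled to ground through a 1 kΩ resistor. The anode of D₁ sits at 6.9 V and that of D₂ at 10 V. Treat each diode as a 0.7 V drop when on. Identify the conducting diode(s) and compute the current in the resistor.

Assume both conduct. Then node N would need to be at both 6.9−0.7 = 6.2 V and 10−0.7 = 9.3 V, which is impossible.
Assume only D₂ conducts: V_N = 10 − 0.7 = 9.3 V, so I_R = 9.3/1 = 9.3 mA.
Check D₁: its anode-to-cathode voltage is 6.9 − 9.3 = -2.4 V < 0.7 V, so it is off. The assumption is consistent.

Only D₂ conducts; I_R ≈ 9.3 mA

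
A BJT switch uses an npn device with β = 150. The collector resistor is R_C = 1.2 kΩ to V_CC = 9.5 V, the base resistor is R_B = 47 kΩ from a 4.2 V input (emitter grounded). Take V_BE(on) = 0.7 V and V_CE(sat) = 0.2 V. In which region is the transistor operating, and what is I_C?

Assume active: I_B = (4.2 − 0.7)/47 = 0.0745 mA, giving I_C = β·I_B = 11.2 mA.
But then V_CE = 9.5 − 11.2×1.2 = -3.9 V < V_CE(sat) = 0.2 V — impossible in the active region.
So the transistor is saturated. With V_CE = 0.2 V, I_C = (V_CC − 0.2)/R_C = 9.3/1.2 = 7.75 mA.
Check: β·I_B = 11.2 mA > I_C = 7.75 mA, confirming saturation.

saturation; I_C ≈ 7.8 mA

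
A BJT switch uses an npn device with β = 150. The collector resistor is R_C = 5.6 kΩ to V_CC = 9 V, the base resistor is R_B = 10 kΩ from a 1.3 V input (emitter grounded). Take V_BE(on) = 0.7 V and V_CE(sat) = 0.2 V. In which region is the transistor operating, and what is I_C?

Assume active: I_B = (1.3 − 0.7)/10 = 0.06 mA, giving I_C = β·I_B = 9 mA.
But then V_CE = 9 − 9×5.6 = -41.4 V < V_CE(sat) = 0.2 V — impossible in the active region.
So the transistor is saturated. With V_CE = 0.2 V, I_C = (V_CC − 0.2)/R_C = 8.8/5.6 = 1.57 mA.
Check: β·I_B = 9 mA > I_C = 1.57 mA, confirming saturation.

saturation; I_C ≈ 1.6 mA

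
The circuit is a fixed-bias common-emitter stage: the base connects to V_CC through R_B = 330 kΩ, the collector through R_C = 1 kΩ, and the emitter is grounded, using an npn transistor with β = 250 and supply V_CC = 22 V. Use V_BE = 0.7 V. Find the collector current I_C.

I_C ≈ 16 mA

Base loop: V_CC = I_B·R_B + V_BE, so I_B = (22 − 0.7)/330 kΩ = 0.0645 mA.
In the active region I_C = β·I_B = 250 × 0.0645 = 16.1 mA.
Collector loop: V_CE = V_CC − I_C·R_C = 22 − 16.1×1 = 5.86 V.
Since V_CE = 5.86 V > V_CE(sat) ≈ 0.2 V, the transistor is in the active region as assumed.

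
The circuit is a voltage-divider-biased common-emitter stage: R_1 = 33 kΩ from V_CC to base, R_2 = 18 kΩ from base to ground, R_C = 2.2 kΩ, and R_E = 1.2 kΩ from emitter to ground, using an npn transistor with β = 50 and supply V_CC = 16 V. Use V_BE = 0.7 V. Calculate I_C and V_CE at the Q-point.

I_C ≈ 3.4 mA, V_CE ≈ 4.4 V

Thevenize the base divider: V_Th = V_CC·R_2/(R_1+R_2) = 16×18/51 = 5.65 V, R_Th = R_1‖R_2 = 11.6 kΩ.
Base-emitter loop: V_Th = I_B·R_Th + V_BE + (β+1)I_B·R_E, so I_B = (5.65 − 0.7) / (11.6 + 51×1.2) = 0.0679 mA.
I_C = β·I_B = 50×0.0679 = 3.4 mA, and I_E = (β+1)I_B = 3.46 mA.
V_CE = V_CC − I_C·R_C − I_E·R_E = 16 − 3.4×2.2 − 3.46×1.2 = 4.37 V.
V_CE = 4.37 V > 0.2 V confirms active-region operation.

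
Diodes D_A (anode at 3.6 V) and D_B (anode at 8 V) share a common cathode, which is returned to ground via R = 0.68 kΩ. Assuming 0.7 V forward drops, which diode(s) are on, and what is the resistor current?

Assume both conduct. Then node N would need to be at both 3.6−0.7 = 2.9 V and 8−0.7 = 7.3 V, which is impossible.
Assume only D_B conducts: V_N = 8 − 0.7 = 7.3 V, so I_R = 7.3/0.68 = 10.7 mA.
Check D_A: its anode-to-cathode voltage is 3.6 − 7.3 = -3.7 V < 0.7 V, so it is off. The assumption is consistent.

Only D_B conducts; I_R ≈ 11 mA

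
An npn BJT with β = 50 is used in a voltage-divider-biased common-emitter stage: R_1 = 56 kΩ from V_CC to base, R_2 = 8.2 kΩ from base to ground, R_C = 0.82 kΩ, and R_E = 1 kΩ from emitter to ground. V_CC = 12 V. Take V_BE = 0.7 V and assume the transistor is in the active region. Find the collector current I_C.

Thevenize the base divider: V_Th = V_CC·R_2/(R_1+R_2) = 12×8.2/64.2 = 1.53 V, R_Th = R_1‖R_2 = 7.15 kΩ.
Base-emitter loop: V_Th = I_B·R_Th + V_BE + (β+1)I_B·R_E, so I_B = (1.53 − 0.7) / (7.15 + 51×1) = 0.0143 mA.
I_C = β·I_B = 50×0.0143 = 0.716 mA, and I_E = (β+1)I_B = 0.73 mA.
V_CE = V_CC − I_C·R_C − I_E·R_E = 12 − 0.716×0.82 − 0.73×1 = 10.7 V.
V_CE = 10.7 V > 0.2 V confirms active-region operation.

I_C ≈ 0.72 mA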